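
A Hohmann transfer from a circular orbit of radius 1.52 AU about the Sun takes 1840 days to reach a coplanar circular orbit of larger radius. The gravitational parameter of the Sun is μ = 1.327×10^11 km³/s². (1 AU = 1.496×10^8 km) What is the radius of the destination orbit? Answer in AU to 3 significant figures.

In km: r₁ = 1.52 × 1.496×10^8 = 2.27392×10^8 km.
Transfer time t = 1840 days = 1.58976×10^8 s, and t = π√(a_t³/μ).
So a_t = (μ t²/π²)^(1/3) = (1.327×10^11 × (1.58976×10^8)² / π²)^(1/3) = 6.9782×10^8 km.
Since a_t = (r₁ + r₂)/2, r₂ = 2a_t − r₁ = 2×6.9782×10^8 − 2.27392×10^8 = 1.168248×10^9 km.
In AU: r₂ = 1.168248×10^9 / 1.496×10^8 = 7.81 AU.

r₂ = 7.81 AU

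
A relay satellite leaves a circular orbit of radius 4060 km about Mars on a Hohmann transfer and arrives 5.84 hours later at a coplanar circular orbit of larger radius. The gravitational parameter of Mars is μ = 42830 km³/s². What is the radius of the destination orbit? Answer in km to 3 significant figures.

r₂ = 20800 km

Transfer time t = 5.84 hours = 21024 s, and t = π√(a_t³/μ).
So a_t = (μ t²/π²)^(1/3) = (42830 × (21024)² / π²)^(1/3) = 12425 km.
Since a_t = (r₁ + r₂)/2, r₂ = 2a_t − r₁ = 2×12425 − 4060 = 20790 km.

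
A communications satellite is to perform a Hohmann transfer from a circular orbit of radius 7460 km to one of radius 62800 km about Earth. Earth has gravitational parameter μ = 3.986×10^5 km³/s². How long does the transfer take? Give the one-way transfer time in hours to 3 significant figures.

The Hohmann ellipse has a_t = (r₁ + r₂)/2 = 35130 km.
Half the transfer-orbit period gives t = π√(a_t³/μ) = 32760 s.
Converting: 32760 s ÷ 3600 s/hour = 9.10 hours.

t = 9.10 hours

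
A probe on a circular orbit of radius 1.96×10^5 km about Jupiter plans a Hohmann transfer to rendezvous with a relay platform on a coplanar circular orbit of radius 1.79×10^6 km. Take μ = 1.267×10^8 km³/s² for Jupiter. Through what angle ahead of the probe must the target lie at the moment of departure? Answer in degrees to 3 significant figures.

φ = 106°

Transfer-ellipse semi-major axis a_t = (r₁ + r₂)/2 = (1.960×10^5 + 1.790×10^6)/2 = 9.930×10^5 km.
Transfer time t = π√(a_t³/μ) = 2.762×10^5 s.
Target angular speed ω₂ = √(μ/r₂³) = 4.700×10^-6 rad/s.
Angle swept by the target during transfer: ω₂·t = 1.298 rad = 74.37°.
The probe traverses 180° on the transfer ellipse, so the target must lead by 180° − 74.37° = 106°.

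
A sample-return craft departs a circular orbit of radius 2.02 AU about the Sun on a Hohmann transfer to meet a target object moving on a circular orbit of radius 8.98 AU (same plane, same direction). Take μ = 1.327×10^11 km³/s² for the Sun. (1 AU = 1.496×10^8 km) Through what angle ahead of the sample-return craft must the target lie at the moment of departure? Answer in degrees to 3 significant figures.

In km: r₁ = 2.02 × 1.496×10^8 = 3.02192×10^8 km; r₂ = 8.98 × 1.496×10^8 = 1.343408×10^9 km.
Semi-major axis of the transfer orbit: a_t = (3.02192×10^8 + 1.343408×10^9)/2 = 8.228×10^8 km.
Transfer time t = π√(a_t³/μ) = 2.0354×10^8 s.
Target angular speed ω₂ = √(μ/r₂³) = 7.3982×10^-9 rad/s.
Angle swept by the target during transfer: ω₂·t = 1.5058 rad = 86.28°.
The sample-return craft traverses 180° on the transfer ellipse, so the target must lead by 180° − 86.28° = 93.7°.

φ = 93.7°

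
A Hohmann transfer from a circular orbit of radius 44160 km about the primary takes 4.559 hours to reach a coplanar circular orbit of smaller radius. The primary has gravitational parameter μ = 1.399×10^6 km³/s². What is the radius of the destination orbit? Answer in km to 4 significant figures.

Transfer time t = 4.559 hours = 16412.4 s, and t = π√(a_t³/μ).
So a_t = (μ t²/π²)^(1/3) = (1.399×10^6 × (16412.4)² / π²)^(1/3) = 33673 km.
Since a_t = (r₁ + r₂)/2, r₂ = 2a_t − r₁ = 2×33673 − 44160 = 23186 km.

r₂ = 23190 km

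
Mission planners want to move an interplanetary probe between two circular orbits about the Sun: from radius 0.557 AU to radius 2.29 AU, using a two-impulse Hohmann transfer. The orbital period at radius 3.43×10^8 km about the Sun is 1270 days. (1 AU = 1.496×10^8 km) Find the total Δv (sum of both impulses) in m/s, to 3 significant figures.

From Kepler's third law T² = 4π²r³/μ at r = 3.43×10^8 km, T = 1270 days = 1270 × 86400 s = 1.09728×10^8 s: μ = 4π²r³/T² = 1.32314×10^11 km³/s².
In km: r₁ = 0.557 × 1.496×10^8 = 8.33272×10^7 km; r₂ = 2.29 × 1.496×10^8 = 3.42584×10^8 km.
The Hohmann ellipse has a_t = (r₁ + r₂)/2 = 2.129556×10^8 km.
At r₁ the circular-orbit speed is v₁ = √(μ/r₁) = 39.85 km/s.
On the transfer ellipse at r₁, vis-viva equation gives v_p = √[μ(2/r₁ − 1/a_t)] = 50.54 km/s.
First burn Δv₁ = |v_p − v₁| = 10.69 km/s.
At r₂, v₂ = √(μ/r₂) = 19.6526 km/s.
Transfer-orbit speed at r₂: v_a = √[μ(2/r₂ − 1/a_t)] = 12.2933 km/s.
Second burn Δv₂ = |v₂ − v_a| = 7.359 km/s.
Δv = Δv₁ + Δv₂ = 10.69 + 7.359 = 18.05 km/s.

Δv = 18100 m/s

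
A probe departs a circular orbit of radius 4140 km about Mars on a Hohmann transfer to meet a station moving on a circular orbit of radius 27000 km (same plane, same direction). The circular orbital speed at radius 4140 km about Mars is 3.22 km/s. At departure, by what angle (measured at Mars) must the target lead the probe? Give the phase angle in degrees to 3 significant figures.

From the circular-orbit relation v² = μ/r at r = 4140 km: μ = v²r = (3.22)² × 4140 = 42925.2 km³/s².
Transfer-ellipse semi-major axis a_t = (r₁ + r₂)/2 = (4140 + 27000)/2 = 15570 km.
The half-period of the transfer ellipse is t = π√(a_t³/μ) = 29459.6 s.
The target's mean motion on its circular orbit is ω₂ = √(μ/r₂³) = 4.66993×10^-5 rad/s.
Angle swept by the target during transfer: ω₂·t = 1.3757 rad = 78.82°.
The probe traverses 180° on the transfer ellipse, so the target must lead by 180° − 78.82° = 101°.

φ = 101°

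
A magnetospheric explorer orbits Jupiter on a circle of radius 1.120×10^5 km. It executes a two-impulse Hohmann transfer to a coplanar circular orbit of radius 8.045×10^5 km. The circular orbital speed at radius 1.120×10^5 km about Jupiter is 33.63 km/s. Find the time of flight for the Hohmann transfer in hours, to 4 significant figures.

t = 24.05 hours

From the circular-orbit relation v² = μ/r at r = 1.120×10^5 km: μ = v²r = (33.63)² × 1.120×10^5 = 1.26669×10^8 km³/s².
Semi-major axis of the transfer orbit: a_t = (1.120×10^5 + 8.045×10^5)/2 = 4.5825×10^5 km.
By Kepler's third law the transfer-orbit period is T = 2π√(a_t³/μ), so t = T/2 = 86590 s.
Converting: 86590 s ÷ 3600 s/hour = 24.05 hours.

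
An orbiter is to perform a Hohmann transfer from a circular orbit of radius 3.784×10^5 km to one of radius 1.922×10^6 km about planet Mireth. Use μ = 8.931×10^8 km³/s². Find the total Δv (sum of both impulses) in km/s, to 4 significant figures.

Δv = 23.41 km/s

Transfer-ellipse semi-major axis a_t = (r₁ + r₂)/2 = (3.784×10^5 + 1.922×10^6)/2 = 1.1502×10^6 km.
At r₁ the circular-orbit speed is v₁ = √(μ/r₁) = 48.58 km/s.
On the transfer ellipse at r₁, vis-viva equation gives v_p = √[μ(2/r₁ − 1/a_t)] = 62.80 km/s.
First burn Δv₁ = |v_p − v₁| = 14.22 km/s.
At r₂, v₂ = √(μ/r₂) = 21.556 km/s.
Transfer-orbit speed at r₂: v_a = √[μ(2/r₂ − 1/a_t)] = 12.364 km/s.
Second burn Δv₂ = |v₂ − v_a| = 9.192 km/s.
Total Δv = Δv₁ + Δv₂ = 23.41 km/s.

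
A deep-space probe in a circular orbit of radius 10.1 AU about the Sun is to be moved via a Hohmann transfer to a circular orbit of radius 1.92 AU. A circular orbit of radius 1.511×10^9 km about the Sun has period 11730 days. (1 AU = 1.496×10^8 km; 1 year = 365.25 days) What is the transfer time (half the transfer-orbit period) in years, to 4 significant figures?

From Kepler's third law T² = 4π²r³/μ at r = 1.511×10^9 km, T = 11730 days = 11730 × 86400 s = 1.013472×10^9 s: μ = 4π²r³/T² = 1.32596×10^11 km³/s².
In km: r₁ = 10.1 × 1.496×10^8 = 1.51096×10^9 km; r₂ = 1.92 × 1.496×10^8 = 2.87232×10^8 km.
Transfer-ellipse semi-major axis a_t = (r₁ + r₂)/2 = (1.51096×10^9 + 2.87232×10^8)/2 = 8.99096×10^8 km.
Half the transfer-orbit period gives t = π√(a_t³/μ) = 2.3259×10^8 s.
Converting: 2.3259×10^8 s ÷ 3.15576×10^7 s/year (365.25 × 86400) = 7.370 years.

t = 7.370 years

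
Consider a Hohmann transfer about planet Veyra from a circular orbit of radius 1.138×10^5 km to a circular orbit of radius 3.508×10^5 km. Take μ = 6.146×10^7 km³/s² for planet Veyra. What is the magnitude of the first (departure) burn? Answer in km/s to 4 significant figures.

Semi-major axis of the transfer orbit: a_t = (1.138×10^5 + 3.508×10^5)/2 = 2.323×10^5 km.
On the circular orbit at r = 1.138×10^5 km, v_c = √(μ/r) = 23.239 km/s.
Transfer-orbit speed at the same r (vis-viva, a = a_t): v_t = √[μ(2/r − 1/a_t)] = 28.558 km/s.
Δv₁ = |v_t − v_c| = |28.558 − 23.239| = 5.319 km/s.

Δv₁ = 5.319 km/s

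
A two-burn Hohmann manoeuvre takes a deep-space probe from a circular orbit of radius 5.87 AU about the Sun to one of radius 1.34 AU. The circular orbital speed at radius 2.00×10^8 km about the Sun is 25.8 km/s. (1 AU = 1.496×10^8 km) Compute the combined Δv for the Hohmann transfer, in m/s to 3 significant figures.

Δv = 11900 m/s

From the circular-orbit relation v² = μ/r at r = 2.00×10^8 km: μ = v²r = (25.8)² × 2.00×10^8 = 1.33128×10^11 km³/s².
In km: r₁ = 5.87 × 1.496×10^8 = 8.78152×10^8 km; r₂ = 1.34 × 1.496×10^8 = 2.00464×10^8 km.
The Hohmann ellipse has a_t = (r₁ + r₂)/2 = 5.39308×10^8 km.
At r₁ the circular-orbit speed is v₁ = √(μ/r₁) = 12.313 km/s.
Transfer-orbit speed at r₁ (vis-viva equation): v_a = √[μ(2/r₁ − 1/a_t)] = 7.5067 km/s.
First burn Δv₁ = |v_a − v₁| = 4.806 km/s.
Circular speed at r₂: v₂ = √(μ/r₂) = 25.770 km/s.
Transfer-orbit speed at r₂: v_p = √[μ(2/r₂ − 1/a_t)] = 32.884 km/s.
Second burn Δv₂ = |v₂ − v_p| = 7.114 km/s.
Δv = Δv₁ + Δv₂ = 4.806 + 7.114 = 11.92 km/s.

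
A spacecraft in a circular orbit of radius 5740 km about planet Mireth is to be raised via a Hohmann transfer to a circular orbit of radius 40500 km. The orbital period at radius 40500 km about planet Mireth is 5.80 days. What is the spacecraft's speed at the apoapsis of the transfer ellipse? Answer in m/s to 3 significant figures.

v = 253 m/s

From Kepler's third law T² = 4π²r³/μ at r = 40500 km, T = 5.80 days = 5.80 × 86400 s = 5.0112×10^5 s: μ = 4π²r³/T² = 10443.4 km³/s².
The Hohmann ellipse has a_t = (r₁ + r₂)/2 = 23120 km.
The apoapsis of the transfer ellipse is at r = 40500 km.
Vis-viva: v = √[μ(2/r − 1/a_t)] = √[10443.4 × (2/40500 − 1/23120)] = 0.2530 km/s.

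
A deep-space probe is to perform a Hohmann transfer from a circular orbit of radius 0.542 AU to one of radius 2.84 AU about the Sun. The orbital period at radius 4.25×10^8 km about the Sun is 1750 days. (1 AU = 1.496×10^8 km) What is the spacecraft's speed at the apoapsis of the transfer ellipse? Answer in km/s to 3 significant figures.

v = 10.0 km/s

From Kepler's third law T² = 4π²r³/μ at r = 4.25×10^8 km, T = 1750 days = 1750 × 86400 s = 1.512×10^8 s: μ = 4π²r³/T² = 1.32563×10^11 km³/s².
In km: r₁ = 0.542 × 1.496×10^8 = 8.10832×10^7 km; r₂ = 2.84 × 1.496×10^8 = 4.24864×10^8 km.
Semi-major axis of the transfer orbit: a_t = (8.10832×10^7 + 4.24864×10^8)/2 = 2.529736×10^8 km.
At apoapsis, r = 4.24864×10^8 km.
From the vis-viva equation, v = √[μ(2/r − 1/a_t)] = 10.00 km/s.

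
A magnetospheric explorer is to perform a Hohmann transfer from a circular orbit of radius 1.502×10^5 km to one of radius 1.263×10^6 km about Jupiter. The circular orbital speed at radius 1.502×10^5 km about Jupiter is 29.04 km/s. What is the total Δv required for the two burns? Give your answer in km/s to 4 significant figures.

From the circular-orbit relation v² = μ/r at r = 1.502×10^5 km: μ = v²r = (29.04)² × 1.502×10^5 = 1.26667×10^8 km³/s².
The Hohmann ellipse has a_t = (r₁ + r₂)/2 = 7.066×10^5 km.
Circular speed at r₁: v₁ = √(μ/r₁) = √(1.26667×10^8/1.502×10^5) = 29.040 km/s.
On the transfer ellipse at r₁, vis-viva equation gives v_p = √[μ(2/r₁ − 1/a_t)] = 38.825 km/s.
First burn Δv₁ = |v_p − v₁| = 9.785 km/s.
Circular speed at r₂: v₂ = √(μ/r₂) = 10.0145 km/s.
Transfer-orbit speed at r₂: v_a = √[μ(2/r₂ − 1/a_t)] = 4.61719 km/s.
Second burn Δv₂ = |v₂ − v_a| = 5.397 km/s.
Total Δv = Δv₁ + Δv₂ = 15.18 km/s.

Δv = 15.18 km/s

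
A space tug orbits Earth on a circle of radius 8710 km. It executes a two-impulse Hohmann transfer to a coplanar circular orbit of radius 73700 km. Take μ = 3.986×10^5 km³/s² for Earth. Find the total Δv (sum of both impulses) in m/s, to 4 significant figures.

The Hohmann ellipse has a_t = (r₁ + r₂)/2 = 41205 km.
Circular speed at r₁: v₁ = √(μ/r₁) = √(3.986×10^5/8710) = 6.7649 km/s.
Transfer-orbit speed at r₁ (vis-viva): v_p = √[μ(2/r₁ − 1/a_t)] = 9.0473 km/s.
First burn Δv₁ = |v_p − v₁| = 2.2824 km/s.
At r₂, v₂ = √(μ/r₂) = 2.3256 km/s.
Transfer-orbit speed at r₂: v_a = √[μ(2/r₂ − 1/a_t)] = 1.0692 km/s.
Second burn Δv₂ = |v₂ − v_a| = 1.2564 km/s.
Δv = Δv₁ + Δv₂ = 2.2824 + 1.2564 = 3.539 km/s.

Δv = 3539 m/s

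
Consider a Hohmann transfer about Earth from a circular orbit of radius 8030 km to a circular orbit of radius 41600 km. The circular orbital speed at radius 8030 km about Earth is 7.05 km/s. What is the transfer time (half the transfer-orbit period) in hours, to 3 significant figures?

t = 5.40 hours

From the circular-orbit relation v² = μ/r at r = 8030 km: μ = v²r = (7.05)² × 8030 = 3.99111×10^5 km³/s².
Transfer-ellipse semi-major axis a_t = (r₁ + r₂)/2 = (8030 + 41600)/2 = 24815 km.
Transfer time t = π√(a_t³/μ) = π√((24815)³ / 3.99111×10^5) = 19440 s.
Converting: 19440 s ÷ 3600 s/hour = 5.40 hours.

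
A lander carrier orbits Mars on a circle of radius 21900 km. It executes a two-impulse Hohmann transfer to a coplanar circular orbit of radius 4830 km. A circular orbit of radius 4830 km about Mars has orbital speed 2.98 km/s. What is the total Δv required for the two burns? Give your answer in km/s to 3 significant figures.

From the circular-orbit relation v² = μ/r at r = 4830 km: μ = v²r = (2.98)² × 4830 = 42892.3 km³/s².
Semi-major axis of the transfer orbit: a_t = (21900 + 4830)/2 = 13365 km.
At r₁ the circular-orbit speed is v₁ = √(μ/r₁) = 1.3995 km/s.
On the transfer ellipse at r₁, vis-viva equation gives v_a = √[μ(2/r₁ − 1/a_t)] = 0.84131 km/s.
First burn Δv₁ = |v_a − v₁| = 0.5582 km/s.
At r₂, v₂ = √(μ/r₂) = 2.9800 km/s.
Transfer-orbit speed at r₂: v_p = √[μ(2/r₂ − 1/a_t)] = 3.8146 km/s.
Second burn Δv₂ = |v₂ − v_p| = 0.8346 km/s.
Total Δv = Δv₁ + Δv₂ = 1.393 km/s.

Δv = 1.39 km/s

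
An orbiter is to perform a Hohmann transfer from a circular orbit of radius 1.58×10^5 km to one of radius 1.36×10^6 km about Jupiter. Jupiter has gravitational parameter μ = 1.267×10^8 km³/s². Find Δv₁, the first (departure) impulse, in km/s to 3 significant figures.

Δv₁ = 9.59 km/s

Transfer-ellipse semi-major axis a_t = (r₁ + r₂)/2 = (1.580×10^5 + 1.360×10^6)/2 = 7.590×10^5 km.
Circular speed at r = 1.580×10^5 km: v_c = √(μ/r) = 28.318 km/s.
Vis-viva on the transfer ellipse at r = 1.580×10^5 km gives v_t = √[μ(2/r − 1/a_t)] = 37.906 km/s.
Δv₁ = |v_t − v_c| = |37.906 − 28.318| = 9.588 km/s.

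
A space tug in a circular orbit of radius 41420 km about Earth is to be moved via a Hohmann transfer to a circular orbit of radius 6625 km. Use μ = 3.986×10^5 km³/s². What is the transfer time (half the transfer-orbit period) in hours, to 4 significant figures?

t = 5.146 hours

The Hohmann ellipse has a_t = (r₁ + r₂)/2 = 24022.5 km.
Transfer time t = π√(a_t³/μ) = π√((24022.5)³ / 3.986×10^5) = 18527 s.
Converting: 18527 s ÷ 3600 s/hour = 5.146 hours.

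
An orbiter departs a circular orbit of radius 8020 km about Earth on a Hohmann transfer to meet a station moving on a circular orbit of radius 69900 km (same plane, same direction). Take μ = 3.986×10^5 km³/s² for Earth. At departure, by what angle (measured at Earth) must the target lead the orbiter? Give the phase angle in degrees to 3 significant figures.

Transfer-ellipse semi-major axis a_t = (r₁ + r₂)/2 = (8020 + 69900)/2 = 38960 km.
The half-period of the transfer ellipse is t = π√(a_t³/μ) = 38270 s.
Target angular speed ω₂ = √(μ/r₂³) = 3.416×10^-5 rad/s.
Angle swept by the target during transfer: ω₂·t = 1.3073 rad = 74.90°.
Arrival is 180° from departure on the ellipse, so φ = 180° − 74.90° = 105°.

φ = 105°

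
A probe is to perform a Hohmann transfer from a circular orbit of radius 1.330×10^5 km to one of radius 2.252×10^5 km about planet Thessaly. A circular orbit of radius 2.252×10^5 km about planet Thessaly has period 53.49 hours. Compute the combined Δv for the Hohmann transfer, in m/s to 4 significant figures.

From Kepler's third law T² = 4π²r³/μ at r = 2.252×10^5 km, T = 53.49 hours = 53.49 × 3600 s = 1.92564×10^5 s: μ = 4π²r³/T² = 1.21595×10^7 km³/s².
Semi-major axis of the transfer orbit: a_t = (1.330×10^5 + 2.252×10^5)/2 = 1.791×10^5 km.
At r₁ the circular-orbit speed is v₁ = √(μ/r₁) = 9.5616 km/s.
On the transfer ellipse at r₁, v² = μ(2/r − 1/a) gives v_p = √[μ(2/r₁ − 1/a_t)] = 10.722 km/s.
First burn Δv₁ = |v_p − v₁| = 1.160 km/s.
At r₂, v₂ = √(μ/r₂) = 7.348 km/s.
Transfer-orbit speed at r₂: v_a = √[μ(2/r₂ − 1/a_t)] = 6.332 km/s.
Second burn Δv₂ = |v₂ − v_a| = 1.016 km/s.
Δv = Δv₁ + Δv₂ = 1.160 + 1.016 = 2.176 km/s.

Δv = 2176 m/s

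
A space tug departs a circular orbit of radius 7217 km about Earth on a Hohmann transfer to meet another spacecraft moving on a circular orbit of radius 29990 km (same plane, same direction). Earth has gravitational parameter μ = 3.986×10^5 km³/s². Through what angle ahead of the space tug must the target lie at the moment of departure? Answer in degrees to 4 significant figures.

φ = 92.06°

The Hohmann ellipse has a_t = (r₁ + r₂)/2 = 18603.5 km.
Transfer time t = π√(a_t³/μ) = 12626.2 s.
The target's mean motion on its circular orbit is ω₂ = √(μ/r₂³) = 1.21564×10^-4 rad/s.
Angle swept by the target during transfer: ω₂·t = 1.5349 rad = 87.94°.
Arrival is 180° from departure on the ellipse, so φ = 180° − 87.94° = 92.06°.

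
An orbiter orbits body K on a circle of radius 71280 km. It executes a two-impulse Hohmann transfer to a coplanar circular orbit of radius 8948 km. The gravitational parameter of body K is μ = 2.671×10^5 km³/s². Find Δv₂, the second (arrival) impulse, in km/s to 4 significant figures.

Δv₂ = 1.819 km/s

Transfer-ellipse semi-major axis a_t = (r₁ + r₂)/2 = (71280 + 8948)/2 = 40114 km.
On the circular orbit at r = 8948 km, v_c = √(μ/r) = 5.464 km/s.
Transfer-orbit speed at the same r (vis-viva, a = a_t): v_t = √[μ(2/r − 1/a_t)] = 7.283 km/s.
Δv₂ = |v_t − v_c| = |7.283 − 5.464| = 1.819 km/s.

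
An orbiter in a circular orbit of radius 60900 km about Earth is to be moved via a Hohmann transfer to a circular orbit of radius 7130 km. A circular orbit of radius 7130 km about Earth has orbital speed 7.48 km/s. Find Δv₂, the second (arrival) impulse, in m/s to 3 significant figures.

Δv₂ = 2530 m/s

From the circular-orbit relation v² = μ/r at r = 7130 km: μ = v²r = (7.48)² × 7130 = 3.98926×10^5 km³/s².
Transfer-ellipse semi-major axis a_t = (r₁ + r₂)/2 = (60900 + 7130)/2 = 34015 km.
Circular speed at r = 7130 km: v_c = √(μ/r) = 7.4800 km/s.
Transfer-orbit speed at the same r (vis-viva, a = a_t): v_t = √[μ(2/r − 1/a_t)] = 10.009 km/s.
Δv₂ = |v_t − v_c| = |10.009 − 7.4800| = 2.529 km/s.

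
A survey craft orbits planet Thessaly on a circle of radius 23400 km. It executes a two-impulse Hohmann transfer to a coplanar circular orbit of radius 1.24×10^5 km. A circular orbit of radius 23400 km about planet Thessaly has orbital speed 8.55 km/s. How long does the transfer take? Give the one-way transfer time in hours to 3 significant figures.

t = 13.3 hours

From the circular-orbit relation v² = μ/r at r = 23400 km: μ = v²r = (8.55)² × 23400 = 1.71060×10^6 km³/s².
Transfer-ellipse semi-major axis a_t = (r₁ + r₂)/2 = (23400 + 1.240×10^5)/2 = 73700 km.
Transfer time t = π√(a_t³/μ) = π√((73700)³ / 1.71060×10^6) = 48059 s.
Converting: 48059 s ÷ 3600 s/hour = 13.3 hours.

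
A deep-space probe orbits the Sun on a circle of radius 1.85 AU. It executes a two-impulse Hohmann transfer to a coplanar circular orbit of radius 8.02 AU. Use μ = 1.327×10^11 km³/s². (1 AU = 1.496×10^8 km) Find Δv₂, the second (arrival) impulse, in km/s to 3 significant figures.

In km: r₁ = 1.85 × 1.496×10^8 = 2.7676×10^8 km; r₂ = 8.02 × 1.496×10^8 = 1.199792×10^9 km.
The Hohmann ellipse has a_t = (r₁ + r₂)/2 = 7.38276×10^8 km.
Circular speed at r = 1.199792×10^9 km: v_c = √(μ/r) = 10.517 km/s.
Vis-viva on the transfer ellipse at r = 1.199792×10^9 km gives v_t = √[μ(2/r − 1/a_t)] = 6.4391 km/s.
Δv₂ = |v_t − v_c| = |6.4391 − 10.517| = 4.078 km/s.

Δv₂ = 4.08 km/s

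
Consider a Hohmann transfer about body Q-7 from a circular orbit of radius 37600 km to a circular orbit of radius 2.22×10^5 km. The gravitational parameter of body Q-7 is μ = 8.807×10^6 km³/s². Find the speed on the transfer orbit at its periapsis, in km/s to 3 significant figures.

v = 20.0 km/s

Semi-major axis of the transfer orbit: a_t = (37600 + 2.220×10^5)/2 = 1.298×10^5 km.
The periapsis of the transfer ellipse is at r = 37600 km.
From the vis-viva equation, v = √[μ(2/r − 1/a_t)] = 20.02 km/s.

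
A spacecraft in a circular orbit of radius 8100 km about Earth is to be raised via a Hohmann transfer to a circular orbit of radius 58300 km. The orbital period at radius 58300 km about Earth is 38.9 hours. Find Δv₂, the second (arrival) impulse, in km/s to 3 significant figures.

Δv₂ = 1.32 km/s

From Kepler's third law T² = 4π²r³/μ at r = 58300 km, T = 38.9 hours = 38.9 × 3600 s = 1.4004×10^5 s: μ = 4π²r³/T² = 3.98897×10^5 km³/s².
The Hohmann ellipse has a_t = (r₁ + r₂)/2 = 33200 km.
On the circular orbit at r = 58300 km, v_c = √(μ/r) = 2.616 km/s.
Transfer-orbit speed at the same r (vis-viva, a = a_t): v_t = √[μ(2/r − 1/a_t)] = 1.292 km/s.
Δv₂ = |v_t − v_c| = |1.292 − 2.616| = 1.324 km/s.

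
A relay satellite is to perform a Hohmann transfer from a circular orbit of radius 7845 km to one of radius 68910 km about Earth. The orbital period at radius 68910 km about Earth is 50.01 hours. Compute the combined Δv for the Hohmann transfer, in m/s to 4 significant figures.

From Kepler's third law T² = 4π²r³/μ at r = 68910 km, T = 50.01 hours = 50.01 × 3600 s = 1.80036×10^5 s: μ = 4π²r³/T² = 3.98555×10^5 km³/s².
Semi-major axis of the transfer orbit: a_t = (7845 + 68910)/2 = 38377.5 km.
Circular speed at r₁: v₁ = √(μ/r₁) = √(3.98555×10^5/7845) = 7.128 km/s.
Transfer-orbit speed at r₁ (vis-viva equation): v_p = √[μ(2/r₁ − 1/a_t)] = 9.551 km/s.
First burn Δv₁ = |v_p − v₁| = 2.423 km/s.
Circular speed at r₂: v₂ = √(μ/r₂) = 2.405 km/s.
Transfer-orbit speed at r₂: v_a = √[μ(2/r₂ − 1/a_t)] = 1.087 km/s.
Second burn Δv₂ = |v₂ − v_a| = 1.318 km/s.
Total Δv = Δv₁ + Δv₂ = 3.741 km/s.

Δv = 3741 m/s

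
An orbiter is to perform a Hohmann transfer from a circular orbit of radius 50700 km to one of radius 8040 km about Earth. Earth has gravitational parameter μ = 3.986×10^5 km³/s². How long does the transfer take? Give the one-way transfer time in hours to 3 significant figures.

t = 6.96 hours

Semi-major axis of the transfer orbit: a_t = (50700 + 8040)/2 = 29370 km.
Transfer time t = π√(a_t³/μ) = π√((29370)³ / 3.986×10^5) = 25050 s.
Converting: 25050 s ÷ 3600 s/hour = 6.96 hours.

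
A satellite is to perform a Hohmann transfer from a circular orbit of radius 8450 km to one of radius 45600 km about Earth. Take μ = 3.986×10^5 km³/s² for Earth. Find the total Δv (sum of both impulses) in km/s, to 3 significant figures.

Transfer-ellipse semi-major axis a_t = (r₁ + r₂)/2 = (8450 + 45600)/2 = 27025 km.
At r₁ the circular-orbit speed is v₁ = √(μ/r₁) = 6.86816 km/s.
On the transfer ellipse at r₁, vis-viva equation gives v_p = √[μ(2/r₁ − 1/a_t)] = 8.92154 km/s.
First burn Δv₁ = |v_p − v₁| = 2.0534 km/s.
Circular speed at r₂: v₂ = √(μ/r₂) = 2.95656 km/s.
Transfer-orbit speed at r₂: v_a = √[μ(2/r₂ − 1/a_t)] = 1.65322 km/s.
Second burn Δv₂ = |v₂ − v_a| = 1.3033 km/s.
Δv = Δv₁ + Δv₂ = 2.0534 + 1.3033 = 3.357 km/s.

Δv = 3.36 km/s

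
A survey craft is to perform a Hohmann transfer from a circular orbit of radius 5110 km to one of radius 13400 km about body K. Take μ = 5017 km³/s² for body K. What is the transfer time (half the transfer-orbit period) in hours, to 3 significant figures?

The Hohmann ellipse has a_t = (r₁ + r₂)/2 = 9255 km.
Half the transfer-orbit period gives t = π√(a_t³/μ) = 39490 s.
Converting: 39490 s ÷ 3600 s/hour = 11.0 hours.

t = 11.0 hours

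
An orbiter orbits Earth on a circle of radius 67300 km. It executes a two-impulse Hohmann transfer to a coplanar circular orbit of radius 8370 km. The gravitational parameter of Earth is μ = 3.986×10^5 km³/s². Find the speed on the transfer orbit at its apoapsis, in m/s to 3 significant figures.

Transfer-ellipse semi-major axis a_t = (r₁ + r₂)/2 = (67300 + 8370)/2 = 37835 km.
The apoapsis of the transfer ellipse is at r = 67300 km.
Applying v² = μ(2/r − 1/a_t): v = 1.145 km/s.

v = 1140 m/s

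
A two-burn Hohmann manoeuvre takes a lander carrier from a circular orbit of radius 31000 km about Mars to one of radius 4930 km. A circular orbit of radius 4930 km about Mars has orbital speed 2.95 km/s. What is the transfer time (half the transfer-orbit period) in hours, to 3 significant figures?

From the circular-orbit relation v² = μ/r at r = 4930 km: μ = v²r = (2.95)² × 4930 = 42903.3 km³/s².
The Hohmann ellipse has a_t = (r₁ + r₂)/2 = 17965 km.
By Kepler's third law the transfer-orbit period is T = 2π√(a_t³/μ), so t = T/2 = 36520 s.
Converting: 36520 s ÷ 3600 s/hour = 10.1 hours.

t = 10.1 hours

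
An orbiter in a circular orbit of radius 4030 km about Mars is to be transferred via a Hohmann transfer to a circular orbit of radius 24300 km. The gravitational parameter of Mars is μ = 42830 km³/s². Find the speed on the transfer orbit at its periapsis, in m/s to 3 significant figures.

The Hohmann ellipse has a_t = (r₁ + r₂)/2 = 14165 km.
The periapsis of the transfer ellipse is at r = 4030 km.
Vis-viva: v = √[μ(2/r − 1/a_t)] = √[42830 × (2/4030 − 1/14165)] = 4.270 km/s.

v = 4270 m/s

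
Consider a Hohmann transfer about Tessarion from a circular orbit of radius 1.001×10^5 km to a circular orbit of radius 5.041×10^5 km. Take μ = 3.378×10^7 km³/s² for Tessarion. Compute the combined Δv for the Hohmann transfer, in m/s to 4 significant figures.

Δv = 8834 m/s

The Hohmann ellipse has a_t = (r₁ + r₂)/2 = 3.021×10^5 km.
At r₁ the circular-orbit speed is v₁ = √(μ/r₁) = 18.37 km/s.
On the transfer ellipse at r₁, vis-viva equation gives v_p = √[μ(2/r₁ − 1/a_t)] = 23.73 km/s.
First burn Δv₁ = |v_p − v₁| = 5.360 km/s.
Circular speed at r₂: v₂ = √(μ/r₂) = 8.186 km/s.
Transfer-orbit speed at r₂: v_a = √[μ(2/r₂ − 1/a_t)] = 4.712 km/s.
Second burn Δv₂ = |v₂ − v_a| = 3.474 km/s.
Total Δv = Δv₁ + Δv₂ = 8.834 km/s.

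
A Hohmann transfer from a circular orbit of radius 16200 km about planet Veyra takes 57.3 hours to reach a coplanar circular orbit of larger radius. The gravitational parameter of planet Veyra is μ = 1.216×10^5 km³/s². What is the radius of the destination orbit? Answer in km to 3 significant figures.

r₂ = 1.45×10^5 km

Transfer time t = 57.3 hours = 2.0628×10^5 s, and t = π√(a_t³/μ).
So a_t = (μ t²/π²)^(1/3) = (1.216×10^5 × (2.0628×10^5)² / π²)^(1/3) = 80634 km.
Since a_t = (r₁ + r₂)/2, r₂ = 2a_t − r₁ = 2×80634 − 16200 = 1.45068×10^5 km.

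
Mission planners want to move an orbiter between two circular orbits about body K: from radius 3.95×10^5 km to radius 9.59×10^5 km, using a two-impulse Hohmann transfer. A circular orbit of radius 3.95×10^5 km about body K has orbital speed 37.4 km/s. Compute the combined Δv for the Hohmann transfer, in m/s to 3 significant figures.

Δv = 12800 m/s

From the circular-orbit relation v² = μ/r at r = 3.95×10^5 km: μ = v²r = (37.4)² × 3.95×10^5 = 5.52510×10^8 km³/s².
The Hohmann ellipse has a_t = (r₁ + r₂)/2 = 6.770×10^5 km.
At r₁ the circular-orbit speed is v₁ = √(μ/r₁) = 37.400 km/s.
On the transfer ellipse at r₁, vis-viva equation gives v_p = √[μ(2/r₁ − 1/a_t)] = 44.513 km/s.
First burn Δv₁ = |v_p − v₁| = 7.113 km/s.
Circular speed at r₂: v₂ = √(μ/r₂) = 24.0027 km/s.
Transfer-orbit speed at r₂: v_a = √[μ(2/r₂ − 1/a_t)] = 18.3343 km/s.
Second burn Δv₂ = |v₂ − v_a| = 5.668 km/s.
Total Δv = Δv₁ + Δv₂ = 12.78 km/s.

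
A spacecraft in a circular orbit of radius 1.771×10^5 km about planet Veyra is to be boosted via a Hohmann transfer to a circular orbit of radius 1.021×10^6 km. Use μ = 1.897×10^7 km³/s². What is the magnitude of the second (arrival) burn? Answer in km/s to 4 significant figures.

Δv₂ = 1.967 km/s

Transfer-ellipse semi-major axis a_t = (r₁ + r₂)/2 = (1.771×10^5 + 1.021×10^6)/2 = 5.9905×10^5 km.
Circular speed at r = 1.021×10^6 km: v_c = √(μ/r) = 4.3104 km/s.
Vis-viva on the transfer ellipse at r = 1.021×10^6 km gives v_t = √[μ(2/r − 1/a_t)] = 2.3437 km/s.
Δv₂ = |v_t − v_c| = |2.3437 − 4.3104| = 1.967 km/s.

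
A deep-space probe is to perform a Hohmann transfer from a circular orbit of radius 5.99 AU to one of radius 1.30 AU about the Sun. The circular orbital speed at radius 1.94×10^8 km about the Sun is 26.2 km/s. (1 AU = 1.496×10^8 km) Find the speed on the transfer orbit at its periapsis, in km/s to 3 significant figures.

From the circular-orbit relation v² = μ/r at r = 1.94×10^8 km: μ = v²r = (26.2)² × 1.94×10^8 = 1.33169×10^11 km³/s².
In km: r₁ = 5.99 × 1.496×10^8 = 8.96104×10^8 km; r₂ = 1.30 × 1.496×10^8 = 1.9448×10^8 km.
The Hohmann ellipse has a_t = (r₁ + r₂)/2 = 5.45292×10^8 km.
At periapsis, r = 1.9448×10^8 km.
Vis-viva: v = √[μ(2/r − 1/a_t)] = √[1.33169×10^11 × (2/1.9448×10^8 − 1/5.45292×10^8)] = 33.55 km/s.

v = 33.5 km/s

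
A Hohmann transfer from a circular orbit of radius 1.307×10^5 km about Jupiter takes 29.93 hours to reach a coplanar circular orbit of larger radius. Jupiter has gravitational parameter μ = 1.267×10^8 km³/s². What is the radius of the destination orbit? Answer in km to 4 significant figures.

r₂ = 9.297×10^5 km

Transfer time t = 29.93 hours = 1.07748×10^5 s, and t = π√(a_t³/μ).
So a_t = (μ t²/π²)^(1/3) = (1.267×10^8 × (1.07748×10^5)² / π²)^(1/3) = 5.3019×10^5 km.
Since a_t = (r₁ + r₂)/2, r₂ = 2a_t − r₁ = 2×5.3019×10^5 − 1.307×10^5 = 9.2968×10^5 km.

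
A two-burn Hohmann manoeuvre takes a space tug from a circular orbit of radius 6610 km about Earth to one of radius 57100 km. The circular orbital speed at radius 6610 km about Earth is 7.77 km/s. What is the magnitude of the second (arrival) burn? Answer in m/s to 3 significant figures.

From the circular-orbit relation v² = μ/r at r = 6610 km: μ = v²r = (7.77)² × 6610 = 3.99065×10^5 km³/s².
The Hohmann ellipse has a_t = (r₁ + r₂)/2 = 31855 km.
Circular speed at r = 57100 km: v_c = √(μ/r) = 2.6436 km/s.
Transfer-orbit speed at the same r (vis-viva, a = a_t): v_t = √[μ(2/r − 1/a_t)] = 1.2042 km/s.
Δv₂ = |v_t − v_c| = |1.2042 − 2.6436| = 1.439 km/s.

Δv₂ = 1440 m/s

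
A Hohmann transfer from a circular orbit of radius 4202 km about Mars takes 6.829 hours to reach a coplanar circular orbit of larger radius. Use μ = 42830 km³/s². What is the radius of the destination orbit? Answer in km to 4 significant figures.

Transfer time t = 6.829 hours = 24584.4 s, and t = π√(a_t³/μ).
So a_t = (μ t²/π²)^(1/3) = (42830 × (24584.4)² / π²)^(1/3) = 13791 km.
Since a_t = (r₁ + r₂)/2, r₂ = 2a_t − r₁ = 2×13791 − 4202 = 23380 km.

r₂ = 23380 km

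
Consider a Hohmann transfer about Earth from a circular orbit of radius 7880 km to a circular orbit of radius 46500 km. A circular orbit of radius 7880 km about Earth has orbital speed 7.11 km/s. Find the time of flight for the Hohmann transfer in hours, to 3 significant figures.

From the circular-orbit relation v² = μ/r at r = 7880 km: μ = v²r = (7.11)² × 7880 = 3.98351×10^5 km³/s².
The Hohmann ellipse has a_t = (r₁ + r₂)/2 = 27190 km.
Half the transfer-orbit period gives t = π√(a_t³/μ) = 22320 s.
Converting: 22320 s ÷ 3600 s/hour = 6.20 hours.

t = 6.20 hours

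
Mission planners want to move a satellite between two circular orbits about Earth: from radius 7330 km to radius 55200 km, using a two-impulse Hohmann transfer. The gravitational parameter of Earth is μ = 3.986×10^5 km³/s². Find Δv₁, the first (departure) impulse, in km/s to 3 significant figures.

Δv₁ = 2.42 km/s

The Hohmann ellipse has a_t = (r₁ + r₂)/2 = 31265 km.
On the circular orbit at r = 7330 km, v_c = √(μ/r) = 7.374 km/s.
Vis-viva on the transfer ellipse at r = 7330 km gives v_t = √[μ(2/r − 1/a_t)] = 9.798 km/s.
Δv₁ = |v_t − v_c| = |9.798 − 7.374| = 2.424 km/s.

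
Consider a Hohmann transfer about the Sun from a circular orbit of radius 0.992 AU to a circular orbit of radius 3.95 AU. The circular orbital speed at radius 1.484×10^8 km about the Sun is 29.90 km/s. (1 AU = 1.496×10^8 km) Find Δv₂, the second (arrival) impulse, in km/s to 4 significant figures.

Δv₂ = 5.490 km/s

From the circular-orbit relation v² = μ/r at r = 1.484×10^8 km: μ = v²r = (29.90)² × 1.484×10^8 = 1.32671×10^11 km³/s².
In km: r₁ = 0.992 × 1.496×10^8 = 1.484032×10^8 km; r₂ = 3.95 × 1.496×10^8 = 5.9092×10^8 km.
Transfer-ellipse semi-major axis a_t = (r₁ + r₂)/2 = (1.484032×10^8 + 5.9092×10^8)/2 = 3.696616×10^8 km.
On the circular orbit at r = 5.9092×10^8 km, v_c = √(μ/r) = 14.984 km/s.
Vis-viva on the transfer ellipse at r = 5.9092×10^8 km gives v_t = √[μ(2/r − 1/a_t)] = 9.4939 km/s.
Δv₂ = |v_t − v_c| = |9.4939 − 14.984| = 5.490 km/s.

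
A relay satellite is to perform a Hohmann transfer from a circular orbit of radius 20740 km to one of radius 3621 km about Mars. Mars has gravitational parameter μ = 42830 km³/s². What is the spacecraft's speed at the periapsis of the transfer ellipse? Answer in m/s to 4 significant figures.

Transfer-ellipse semi-major axis a_t = (r₁ + r₂)/2 = (20740 + 3621)/2 = 12180.5 km.
The periapsis of the transfer ellipse is at r = 3621 km.
Vis-viva: v = √[μ(2/r − 1/a_t)] = √[42830 × (2/3621 − 1/12180.5)] = 4.488 km/s.

v = 4488 m/s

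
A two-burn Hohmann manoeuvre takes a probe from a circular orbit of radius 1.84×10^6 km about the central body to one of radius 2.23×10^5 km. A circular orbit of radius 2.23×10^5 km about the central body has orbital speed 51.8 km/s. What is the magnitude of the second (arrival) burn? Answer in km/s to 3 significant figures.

Δv₂ = 17.4 km/s

From the circular-orbit relation v² = μ/r at r = 2.23×10^5 km: μ = v²r = (51.8)² × 2.23×10^5 = 5.98363×10^8 km³/s².
The Hohmann ellipse has a_t = (r₁ + r₂)/2 = 1.0315×10^6 km.
Circular speed at r = 2.230×10^5 km: v_c = √(μ/r) = 51.80 km/s.
Transfer-orbit speed at the same r (vis-viva, a = a_t): v_t = √[μ(2/r − 1/a_t)] = 69.18 km/s.
Δv₂ = |v_t − v_c| = |69.18 − 51.80| = 17.38 km/s.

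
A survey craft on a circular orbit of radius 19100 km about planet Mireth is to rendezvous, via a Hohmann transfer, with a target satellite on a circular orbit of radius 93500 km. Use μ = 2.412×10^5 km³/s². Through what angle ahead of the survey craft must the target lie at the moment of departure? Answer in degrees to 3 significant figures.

φ = 95.9°

The Hohmann ellipse has a_t = (r₁ + r₂)/2 = 56300 km.
The half-period of the transfer ellipse is t = π√(a_t³/μ) = 85452 s.
The target's mean motion on its circular orbit is ω₂ = √(μ/r₂³) = 1.7178×10^-5 rad/s.
Angle swept by the target during transfer: ω₂·t = 1.4679 rad = 84.10°.
Arrival is 180° from departure on the ellipse, so φ = 180° − 84.10° = 95.9°.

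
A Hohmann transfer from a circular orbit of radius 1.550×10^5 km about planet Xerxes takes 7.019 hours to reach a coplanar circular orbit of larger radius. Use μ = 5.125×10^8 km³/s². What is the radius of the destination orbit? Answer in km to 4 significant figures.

Transfer time t = 7.019 hours = 25268.4 s, and t = π√(a_t³/μ).
So a_t = (μ t²/π²)^(1/3) = (5.125×10^8 × (25268.4)² / π²)^(1/3) = 3.2125×10^5 km.
Since a_t = (r₁ + r₂)/2, r₂ = 2a_t − r₁ = 2×3.2125×10^5 − 1.550×10^5 = 4.875×10^5 km.

r₂ = 4.875×10^5 km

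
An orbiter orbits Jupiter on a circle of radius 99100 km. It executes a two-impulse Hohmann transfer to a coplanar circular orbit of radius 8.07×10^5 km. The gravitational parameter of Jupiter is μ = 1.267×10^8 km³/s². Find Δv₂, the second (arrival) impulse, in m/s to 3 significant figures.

Δv₂ = 6670 m/s

Semi-major axis of the transfer orbit: a_t = (99100 + 8.070×10^5)/2 = 4.5305×10^5 km.
On the circular orbit at r = 8.070×10^5 km, v_c = √(μ/r) = 12.53 km/s.
Transfer-orbit speed at the same r (vis-viva, a = a_t): v_t = √[μ(2/r − 1/a_t)] = 5.860 km/s.
Δv₂ = |v_t − v_c| = |5.860 − 12.53| = 6.670 km/s.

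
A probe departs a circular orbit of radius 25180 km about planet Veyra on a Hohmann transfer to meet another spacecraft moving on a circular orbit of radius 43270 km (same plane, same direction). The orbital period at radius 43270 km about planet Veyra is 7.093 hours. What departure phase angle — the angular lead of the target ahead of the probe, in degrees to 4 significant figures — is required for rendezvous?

From Kepler's third law T² = 4π²r³/μ at r = 43270 km, T = 7.093 hours = 7.093 × 3600 s = 25534.8 s: μ = 4π²r³/T² = 4.90519×10^6 km³/s².
Semi-major axis of the transfer orbit: a_t = (25180 + 43270)/2 = 34225 km.
Transfer time t = π√(a_t³/μ) = 8981 s.
The target's mean motion on its circular orbit is ω₂ = √(μ/r₂³) = 2.461×10^-4 rad/s.
Angle swept by the target during transfer: ω₂·t = 2.210 rad = 126.62°.
Arrival is 180° from departure on the ellipse, so φ = 180° − 126.62° = 53.38°.

φ = 53.38°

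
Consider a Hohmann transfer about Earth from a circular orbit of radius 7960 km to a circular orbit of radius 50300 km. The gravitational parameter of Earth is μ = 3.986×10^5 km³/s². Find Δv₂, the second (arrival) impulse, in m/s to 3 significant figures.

Semi-major axis of the transfer orbit: a_t = (7960 + 50300)/2 = 29130 km.
On the circular orbit at r = 50300 km, v_c = √(μ/r) = 2.815041 km/s.
Vis-viva on the transfer ellipse at r = 50300 km gives v_t = √[μ(2/r − 1/a_t)] = 1.471536 km/s.
Δv₂ = |v_t − v_c| = |1.471536 − 2.815041| = 1.344 km/s.

Δv₂ = 1340 m/s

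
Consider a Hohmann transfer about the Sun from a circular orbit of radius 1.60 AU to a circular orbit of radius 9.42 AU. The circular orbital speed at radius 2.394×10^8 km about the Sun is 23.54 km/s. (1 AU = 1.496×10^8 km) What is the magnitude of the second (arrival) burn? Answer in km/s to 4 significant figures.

From the circular-orbit relation v² = μ/r at r = 2.394×10^8 km: μ = v²r = (23.54)² × 2.394×10^8 = 1.32659×10^11 km³/s².
In km: r₁ = 1.60 × 1.496×10^8 = 2.3936×10^8 km; r₂ = 9.42 × 1.496×10^8 = 1.409232×10^9 km.
Transfer-ellipse semi-major axis a_t = (r₁ + r₂)/2 = (2.3936×10^8 + 1.409232×10^9)/2 = 8.24296×10^8 km.
On the circular orbit at r = 1.409232×10^9 km, v_c = √(μ/r) = 9.702 km/s.
Vis-viva on the transfer ellipse at r = 1.409232×10^9 km gives v_t = √[μ(2/r − 1/a_t)] = 5.228 km/s.
Δv₂ = |v_t − v_c| = |5.228 − 9.702| = 4.474 km/s.

Δv₂ = 4.474 km/s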